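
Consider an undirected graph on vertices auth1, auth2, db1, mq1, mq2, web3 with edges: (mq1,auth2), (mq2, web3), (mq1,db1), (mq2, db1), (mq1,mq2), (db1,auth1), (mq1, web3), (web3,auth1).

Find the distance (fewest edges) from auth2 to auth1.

3

Distance 0: auth2.
Distance 1: mq1.
Distance 2: db1, mq2, web3.
Distance 3: auth1 — contains auth1.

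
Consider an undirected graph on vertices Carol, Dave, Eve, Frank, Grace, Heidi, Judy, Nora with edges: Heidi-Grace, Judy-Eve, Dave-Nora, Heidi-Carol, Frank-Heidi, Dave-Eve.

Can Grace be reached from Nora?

No

Explore from Nora.
Distance 1: reach Dave.
Distance 2: reach Eve.
Distance 3: reach Judy.
The search is exhausted without reaching Grace; it lies in a different component.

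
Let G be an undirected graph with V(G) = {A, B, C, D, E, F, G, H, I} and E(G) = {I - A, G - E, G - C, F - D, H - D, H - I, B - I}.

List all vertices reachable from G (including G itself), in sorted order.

Start at G.
Its neighbours: C, E.
Nothing further is reachable.

C, E, G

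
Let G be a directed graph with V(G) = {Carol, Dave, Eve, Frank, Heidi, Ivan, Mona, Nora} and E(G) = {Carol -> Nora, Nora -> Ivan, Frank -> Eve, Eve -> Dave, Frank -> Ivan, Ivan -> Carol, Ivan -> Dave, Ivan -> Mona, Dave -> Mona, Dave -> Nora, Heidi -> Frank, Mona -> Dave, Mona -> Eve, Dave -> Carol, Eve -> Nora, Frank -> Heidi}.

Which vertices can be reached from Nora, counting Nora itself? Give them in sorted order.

Start at Nora.
Its neighbours: Ivan.
Then their neighbours: Carol, Dave, Mona.
Then next layer: Eve.
Nothing further is reachable.

Carol, Dave, Eve, Ivan, Mona, Nora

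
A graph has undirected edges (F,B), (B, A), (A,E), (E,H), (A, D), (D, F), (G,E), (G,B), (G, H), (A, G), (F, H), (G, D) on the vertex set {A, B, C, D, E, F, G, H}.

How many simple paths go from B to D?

23

B–A–D
B–A–E–G–D
B–A–E–G–H–F–D
B–A–E–H–F–D
B–A–E–H–G–D
B–A–G–D
B–A–G–E–H–F–D
B–A–G–H–F–D
... and 15 more.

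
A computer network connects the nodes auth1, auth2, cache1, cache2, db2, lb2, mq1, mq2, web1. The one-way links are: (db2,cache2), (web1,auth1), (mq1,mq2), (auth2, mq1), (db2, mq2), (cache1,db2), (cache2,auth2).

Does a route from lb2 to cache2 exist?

No

lb2 has no outgoing edges, so nothing is reachable from it.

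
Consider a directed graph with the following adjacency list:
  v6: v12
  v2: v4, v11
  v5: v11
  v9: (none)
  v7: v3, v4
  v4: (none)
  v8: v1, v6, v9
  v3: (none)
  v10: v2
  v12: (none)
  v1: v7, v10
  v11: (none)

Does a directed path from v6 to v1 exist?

No

Explore from v6.
Distance 1: reach v12.
The search from v6 is exhausted; no directed path reaches v1.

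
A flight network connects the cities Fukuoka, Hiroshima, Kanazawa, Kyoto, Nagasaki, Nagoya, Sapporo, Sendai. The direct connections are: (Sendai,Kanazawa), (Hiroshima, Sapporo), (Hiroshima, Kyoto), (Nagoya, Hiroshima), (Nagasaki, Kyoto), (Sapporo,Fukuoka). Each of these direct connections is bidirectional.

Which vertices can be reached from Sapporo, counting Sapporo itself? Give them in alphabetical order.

Start at Sapporo.
Its neighbours: Fukuoka, Hiroshima.
Then their neighbours: Kyoto, Nagoya.
Then next layer: Nagasaki.
Nothing further is reachable.

Fukuoka, Hiroshima, Kyoto, Nagasaki, Nagoya, Sapporo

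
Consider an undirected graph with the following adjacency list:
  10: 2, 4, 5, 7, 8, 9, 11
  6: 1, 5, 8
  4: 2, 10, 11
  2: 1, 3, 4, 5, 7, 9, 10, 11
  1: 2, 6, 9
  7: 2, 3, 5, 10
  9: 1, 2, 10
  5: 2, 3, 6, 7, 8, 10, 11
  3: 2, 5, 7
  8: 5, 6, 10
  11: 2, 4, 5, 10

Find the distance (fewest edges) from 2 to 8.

2

Distance 0: 2.
Distance 1: 1, 3, 4, 5, 7, 9, 10, 11.
Distance 2: 6, 8 — contains 8.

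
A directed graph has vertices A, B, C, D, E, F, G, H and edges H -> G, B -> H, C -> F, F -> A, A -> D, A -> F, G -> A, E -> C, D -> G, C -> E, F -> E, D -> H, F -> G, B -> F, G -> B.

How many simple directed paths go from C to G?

3

C→F→A→D→G
C→F→A→D→H→G
C→F→G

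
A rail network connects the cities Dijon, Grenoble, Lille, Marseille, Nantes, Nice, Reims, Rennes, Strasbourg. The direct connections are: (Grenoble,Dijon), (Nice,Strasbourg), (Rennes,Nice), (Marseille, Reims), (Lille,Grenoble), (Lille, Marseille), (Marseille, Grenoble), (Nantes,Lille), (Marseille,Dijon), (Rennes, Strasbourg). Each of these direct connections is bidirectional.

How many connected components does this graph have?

From Dijon: component {Dijon, Grenoble, Lille, Marseille, Nantes, Reims}.
From Nice: component {Nice, Rennes, Strasbourg}.
That's 2 components.

2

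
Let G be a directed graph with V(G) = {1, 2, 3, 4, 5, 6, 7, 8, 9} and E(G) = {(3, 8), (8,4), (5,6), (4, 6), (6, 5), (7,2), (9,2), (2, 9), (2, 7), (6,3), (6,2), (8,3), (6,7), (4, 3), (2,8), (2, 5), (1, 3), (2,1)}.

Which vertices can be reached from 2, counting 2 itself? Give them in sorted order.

Start at 2.
Its neighbours: 1, 5, 7, 8, 9.
Then their neighbours: 3, 4, 6.
Every vertex is now reached.

1, 2, 3, 4, 5, 6, 7, 8, 9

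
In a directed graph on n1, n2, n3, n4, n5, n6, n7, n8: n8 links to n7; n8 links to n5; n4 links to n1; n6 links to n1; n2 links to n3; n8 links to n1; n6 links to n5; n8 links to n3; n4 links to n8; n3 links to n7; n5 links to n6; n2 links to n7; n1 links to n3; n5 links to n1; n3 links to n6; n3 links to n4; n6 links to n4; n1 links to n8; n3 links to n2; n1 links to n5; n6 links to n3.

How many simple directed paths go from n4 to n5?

9

n4→n1→n3→n6→n5
n4→n1→n5
n4→n1→n8→n3→n6→n5
n4→n1→n8→n5
n4→n8→n1→n3→n6→n5
n4→n8→n1→n5
n4→n8→n3→n6→n1→n5
n4→n8→n3→n6→n5
n4→n8→n5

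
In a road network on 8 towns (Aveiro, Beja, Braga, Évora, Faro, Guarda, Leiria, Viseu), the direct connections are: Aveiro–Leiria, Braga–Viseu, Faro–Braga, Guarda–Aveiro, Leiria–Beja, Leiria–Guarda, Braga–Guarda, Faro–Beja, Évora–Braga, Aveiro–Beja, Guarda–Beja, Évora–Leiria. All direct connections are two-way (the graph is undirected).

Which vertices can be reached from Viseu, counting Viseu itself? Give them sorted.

Start at Viseu.
Its neighbours: Braga.
Then their neighbours: Évora, Faro, Guarda.
Then next layer: Aveiro, Beja, Leiria.
Every vertex is now reached.

Aveiro, Beja, Braga, Évora, Faro, Guarda, Leiria, Viseu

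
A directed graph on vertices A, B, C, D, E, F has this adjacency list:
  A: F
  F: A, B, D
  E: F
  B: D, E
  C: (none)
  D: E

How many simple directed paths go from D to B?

D→E→F→B

1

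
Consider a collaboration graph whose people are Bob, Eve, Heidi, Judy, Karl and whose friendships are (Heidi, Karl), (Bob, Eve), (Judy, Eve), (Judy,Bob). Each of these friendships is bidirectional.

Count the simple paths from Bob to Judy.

2

Bob–Eve–Judy
Bob–Judy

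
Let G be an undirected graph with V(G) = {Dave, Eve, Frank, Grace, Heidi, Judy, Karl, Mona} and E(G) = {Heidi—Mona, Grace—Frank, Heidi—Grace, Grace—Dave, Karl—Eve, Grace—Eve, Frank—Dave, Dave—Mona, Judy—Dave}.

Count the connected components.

From Dave: component {Dave, Eve, Frank, Grace, Heidi, Judy, Karl, Mona}.
That's 1 component.

1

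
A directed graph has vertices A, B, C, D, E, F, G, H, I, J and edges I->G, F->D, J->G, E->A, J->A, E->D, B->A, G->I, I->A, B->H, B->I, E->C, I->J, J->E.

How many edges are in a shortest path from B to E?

Distance 0: B.
Distance 1: A, H, I.
Distance 2: G, J.
Distance 3: E — contains E.

3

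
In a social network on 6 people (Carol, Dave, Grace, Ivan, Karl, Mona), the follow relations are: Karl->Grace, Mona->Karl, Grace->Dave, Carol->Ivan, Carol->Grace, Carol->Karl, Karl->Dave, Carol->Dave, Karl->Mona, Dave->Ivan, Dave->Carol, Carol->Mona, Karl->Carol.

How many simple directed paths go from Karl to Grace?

Karl→Carol→Grace
Karl→Dave→Carol→Grace
Karl→Grace

3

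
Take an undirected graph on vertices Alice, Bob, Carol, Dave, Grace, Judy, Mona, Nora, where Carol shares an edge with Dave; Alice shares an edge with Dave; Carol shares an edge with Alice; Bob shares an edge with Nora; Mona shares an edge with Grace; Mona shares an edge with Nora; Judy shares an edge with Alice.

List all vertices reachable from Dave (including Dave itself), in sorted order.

Start at Dave.
Its neighbours: Alice, Carol.
Then their neighbours: Judy.
Nothing further is reachable.

Alice, Carol, Dave, Judy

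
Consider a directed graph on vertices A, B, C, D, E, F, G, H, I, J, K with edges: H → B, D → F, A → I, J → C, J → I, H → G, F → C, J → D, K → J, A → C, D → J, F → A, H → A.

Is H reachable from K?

No

Explore from K.
Distance 1: reach J.
Distance 2: reach C, D, I.
Distance 3: reach F.
Distance 4: reach A.
The search from K is exhausted; no directed path reaches H.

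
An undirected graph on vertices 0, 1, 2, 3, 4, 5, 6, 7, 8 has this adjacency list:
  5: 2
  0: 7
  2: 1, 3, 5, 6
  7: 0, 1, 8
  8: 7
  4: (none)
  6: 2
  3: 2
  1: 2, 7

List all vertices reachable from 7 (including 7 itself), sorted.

Start at 7.
Its neighbours: 0, 1, 8.
Then their neighbours: 2.
Then next layer: 3, 5, 6.
Nothing further is reachable.

0, 1, 2, 3, 5, 6, 7, 8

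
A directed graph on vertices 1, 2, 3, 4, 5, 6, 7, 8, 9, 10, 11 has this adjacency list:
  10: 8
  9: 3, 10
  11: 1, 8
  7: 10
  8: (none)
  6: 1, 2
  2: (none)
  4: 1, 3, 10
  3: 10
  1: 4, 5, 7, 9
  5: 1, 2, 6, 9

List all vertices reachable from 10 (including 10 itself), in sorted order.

Start at 10.
Its neighbours: 8.
Nothing further is reachable.

8, 10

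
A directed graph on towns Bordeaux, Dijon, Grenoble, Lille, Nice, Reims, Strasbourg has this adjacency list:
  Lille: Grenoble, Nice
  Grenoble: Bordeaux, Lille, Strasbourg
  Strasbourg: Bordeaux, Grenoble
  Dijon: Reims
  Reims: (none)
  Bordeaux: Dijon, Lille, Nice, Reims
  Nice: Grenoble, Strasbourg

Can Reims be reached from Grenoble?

Yes

Explore from Grenoble.
Distance 1: reach Bordeaux, Lille, Strasbourg.
Distance 2: reach Dijon, Nice, Reims.
Found Reims.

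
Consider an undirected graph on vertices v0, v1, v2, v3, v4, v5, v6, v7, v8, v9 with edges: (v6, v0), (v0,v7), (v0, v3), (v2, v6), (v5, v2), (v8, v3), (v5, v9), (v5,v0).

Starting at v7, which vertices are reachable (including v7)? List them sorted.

Start at v7.
Its neighbours: v0.
Then their neighbours: v3, v5, v6.
Then next layer: v2, v8, v9.
Nothing further is reachable.

v0, v2, v3, v5, v6, v7, v8, v9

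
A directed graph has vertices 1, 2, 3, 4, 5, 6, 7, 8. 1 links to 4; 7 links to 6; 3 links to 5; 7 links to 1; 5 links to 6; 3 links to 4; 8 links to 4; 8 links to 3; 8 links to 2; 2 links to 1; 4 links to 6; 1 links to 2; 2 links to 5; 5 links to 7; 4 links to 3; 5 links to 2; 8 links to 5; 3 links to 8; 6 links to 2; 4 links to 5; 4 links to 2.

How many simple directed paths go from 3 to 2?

3→4→2
3→4→5→2
3→4→5→6→2
3→4→5→7→1→2
3→4→5→7→6→2
3→4→6→2
3→5→2
3→5→6→2
... and 17 more.

25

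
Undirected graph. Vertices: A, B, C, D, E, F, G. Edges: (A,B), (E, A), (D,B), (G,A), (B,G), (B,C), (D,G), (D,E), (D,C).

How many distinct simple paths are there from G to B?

7

G–A–B
G–A–E–D–B
G–A–E–D–C–B
G–B
G–D–B
G–D–C–B
G–D–E–A–B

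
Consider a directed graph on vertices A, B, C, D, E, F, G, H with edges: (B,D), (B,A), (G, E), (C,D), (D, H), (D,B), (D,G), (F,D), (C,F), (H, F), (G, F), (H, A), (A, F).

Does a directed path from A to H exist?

Explore from A.
Distance 1: reach F.
Distance 2: reach D.
Distance 3: reach B, G, H.
Found H.

Yes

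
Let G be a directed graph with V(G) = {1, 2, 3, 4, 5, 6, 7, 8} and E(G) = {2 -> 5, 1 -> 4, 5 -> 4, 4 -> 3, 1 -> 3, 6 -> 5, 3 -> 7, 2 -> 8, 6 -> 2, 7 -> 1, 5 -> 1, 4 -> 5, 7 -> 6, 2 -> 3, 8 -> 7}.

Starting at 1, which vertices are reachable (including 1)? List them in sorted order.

Start at 1.
Its neighbours: 3, 4.
Then their neighbours: 5, 7.
Then next layer: 6.
Then next layer: 2.
Then next layer: 8.
Every vertex is now reached.

1, 2, 3, 4, 5, 6, 7, 8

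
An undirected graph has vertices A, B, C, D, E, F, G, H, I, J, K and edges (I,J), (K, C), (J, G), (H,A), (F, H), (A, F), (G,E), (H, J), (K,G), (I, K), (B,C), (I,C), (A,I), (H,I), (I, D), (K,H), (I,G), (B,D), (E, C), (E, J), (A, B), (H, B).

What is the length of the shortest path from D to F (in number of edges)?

Distance 0: D.
Distance 1: B, I.
Distance 2: A, C, G, H, J, K.
Distance 3: E, F — contains F.

3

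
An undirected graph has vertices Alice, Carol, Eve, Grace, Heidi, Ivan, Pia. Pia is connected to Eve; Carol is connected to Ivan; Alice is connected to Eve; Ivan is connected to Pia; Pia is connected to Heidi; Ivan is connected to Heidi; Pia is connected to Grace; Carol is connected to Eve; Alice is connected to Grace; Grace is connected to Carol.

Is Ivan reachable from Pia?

Explore from Pia.
Distance 1: reach Eve, Grace, Heidi, Ivan.
Found Ivan.

Yes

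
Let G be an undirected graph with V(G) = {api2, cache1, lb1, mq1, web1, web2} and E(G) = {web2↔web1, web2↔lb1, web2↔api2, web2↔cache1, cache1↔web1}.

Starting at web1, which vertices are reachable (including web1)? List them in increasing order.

api2, cache1, lb1, web1, web2

Start at web1.
Its neighbours: cache1, web2.
Then their neighbours: api2, lb1.
Nothing further is reachable.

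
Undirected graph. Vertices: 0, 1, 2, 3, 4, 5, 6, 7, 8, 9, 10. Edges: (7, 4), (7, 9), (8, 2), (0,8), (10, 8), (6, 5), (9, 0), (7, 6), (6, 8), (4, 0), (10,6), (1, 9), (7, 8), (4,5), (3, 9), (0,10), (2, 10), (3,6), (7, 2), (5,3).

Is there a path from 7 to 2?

Explore from 7.
Distance 1: reach 2, 4, 6, 8, 9.
Found 2.

Yes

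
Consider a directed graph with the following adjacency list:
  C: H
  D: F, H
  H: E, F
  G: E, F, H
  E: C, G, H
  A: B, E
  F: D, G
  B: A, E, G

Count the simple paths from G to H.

G→E→C→H
G→E→H
G→F→D→H
G→H

4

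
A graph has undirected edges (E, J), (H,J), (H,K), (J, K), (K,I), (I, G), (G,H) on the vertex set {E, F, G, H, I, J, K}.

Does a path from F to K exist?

No

F has no edges, so nothing is reachable from it.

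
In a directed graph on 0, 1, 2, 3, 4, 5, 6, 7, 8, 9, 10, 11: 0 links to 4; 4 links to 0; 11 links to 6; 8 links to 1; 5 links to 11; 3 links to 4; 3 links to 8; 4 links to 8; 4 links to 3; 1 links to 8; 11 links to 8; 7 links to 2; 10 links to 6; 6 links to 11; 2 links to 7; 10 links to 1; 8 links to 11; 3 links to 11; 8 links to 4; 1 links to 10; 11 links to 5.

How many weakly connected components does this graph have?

From 0: component {0, 1, 3, 4, 5, 6, 8, 10, 11}.
From 2: component {2, 7}.
From 9: component {9}.
That's 3 components.

3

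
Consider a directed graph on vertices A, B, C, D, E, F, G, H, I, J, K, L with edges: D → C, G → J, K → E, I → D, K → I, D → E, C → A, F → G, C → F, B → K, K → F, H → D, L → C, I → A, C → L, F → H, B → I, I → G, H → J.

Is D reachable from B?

Explore from B.
Distance 1: reach I, K.
Distance 2: reach A, D, E, F, G.
Found D.

Yes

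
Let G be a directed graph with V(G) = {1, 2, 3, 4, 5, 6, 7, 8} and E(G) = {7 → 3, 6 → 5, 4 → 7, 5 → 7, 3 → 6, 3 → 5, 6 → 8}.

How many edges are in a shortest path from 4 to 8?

Distance 0: 4.
Distance 1: 7.
Distance 2: 3.
Distance 3: 5, 6.
Distance 4: 8 — contains 8.

4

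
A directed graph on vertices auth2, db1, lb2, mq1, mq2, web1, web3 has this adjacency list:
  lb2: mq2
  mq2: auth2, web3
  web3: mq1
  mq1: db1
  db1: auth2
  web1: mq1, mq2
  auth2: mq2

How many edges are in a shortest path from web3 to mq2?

Distance 0: web3.
Distance 1: mq1.
Distance 2: db1.
Distance 3: auth2.
Distance 4: mq2 — contains mq2.

4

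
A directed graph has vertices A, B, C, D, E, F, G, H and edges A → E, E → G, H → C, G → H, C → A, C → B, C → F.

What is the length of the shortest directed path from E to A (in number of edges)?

4

Distance 0: E.
Distance 1: G.
Distance 2: H.
Distance 3: C.
Distance 4: A, B, F — contains A.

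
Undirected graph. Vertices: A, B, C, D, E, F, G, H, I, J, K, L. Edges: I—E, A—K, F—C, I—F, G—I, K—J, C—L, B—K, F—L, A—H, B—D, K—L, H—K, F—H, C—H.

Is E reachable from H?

Explore from H.
Distance 1: reach A, C, F, K.
Distance 2: reach B, I, J, L.
Distance 3: reach D, E, G.
Found E.

Yes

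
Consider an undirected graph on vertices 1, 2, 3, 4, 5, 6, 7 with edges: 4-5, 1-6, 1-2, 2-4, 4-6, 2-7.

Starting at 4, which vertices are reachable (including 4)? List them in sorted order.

Start at 4.
Its neighbours: 2, 5, 6.
Then their neighbours: 1, 7.
Nothing further is reachable.

1, 2, 4, 5, 6, 7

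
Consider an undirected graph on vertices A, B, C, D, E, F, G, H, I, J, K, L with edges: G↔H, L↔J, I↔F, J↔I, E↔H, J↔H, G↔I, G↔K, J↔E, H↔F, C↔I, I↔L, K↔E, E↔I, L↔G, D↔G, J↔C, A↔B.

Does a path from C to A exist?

No

Explore from C.
Distance 1: reach I, J.
Distance 2: reach E, F, G, H, L.
Distance 3: reach D, K.
The search is exhausted without reaching A; it lies in a different component.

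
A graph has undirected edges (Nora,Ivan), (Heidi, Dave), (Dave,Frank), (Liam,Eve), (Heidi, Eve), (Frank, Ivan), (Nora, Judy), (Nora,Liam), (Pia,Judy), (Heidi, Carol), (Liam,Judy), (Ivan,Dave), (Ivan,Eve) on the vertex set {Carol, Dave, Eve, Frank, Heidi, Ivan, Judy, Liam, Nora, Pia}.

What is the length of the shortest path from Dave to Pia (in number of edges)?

Distance 0: Dave.
Distance 1: Frank, Heidi, Ivan.
Distance 2: Carol, Eve, Nora.
Distance 3: Judy, Liam.
Distance 4: Pia — contains Pia.

4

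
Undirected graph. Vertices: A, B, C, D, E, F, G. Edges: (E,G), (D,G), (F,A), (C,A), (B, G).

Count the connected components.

From A: component {A, C, F}.
From B: component {B, D, E, G}.
That's 2 components.

2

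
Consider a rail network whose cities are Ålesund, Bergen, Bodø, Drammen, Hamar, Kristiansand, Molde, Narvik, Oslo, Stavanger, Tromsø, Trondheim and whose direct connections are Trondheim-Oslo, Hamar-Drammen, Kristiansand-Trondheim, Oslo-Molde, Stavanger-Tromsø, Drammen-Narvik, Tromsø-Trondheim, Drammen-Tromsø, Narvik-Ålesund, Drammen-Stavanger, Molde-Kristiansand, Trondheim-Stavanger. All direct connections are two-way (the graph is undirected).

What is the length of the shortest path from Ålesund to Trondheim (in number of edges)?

4

Distance 0: Ålesund.
Distance 1: Narvik.
Distance 2: Drammen.
Distance 3: Hamar, Stavanger, Tromsø.
Distance 4: Trondheim — contains Trondheim.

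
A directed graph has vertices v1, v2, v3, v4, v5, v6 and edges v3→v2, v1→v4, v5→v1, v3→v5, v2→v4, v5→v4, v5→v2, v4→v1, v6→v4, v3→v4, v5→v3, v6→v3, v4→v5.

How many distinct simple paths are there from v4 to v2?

2

v4→v5→v2
v4→v5→v3→v2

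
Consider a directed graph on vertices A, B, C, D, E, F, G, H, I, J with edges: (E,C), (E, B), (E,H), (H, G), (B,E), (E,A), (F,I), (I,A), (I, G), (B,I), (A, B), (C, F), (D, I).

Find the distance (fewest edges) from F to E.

4

Distance 0: F.
Distance 1: I.
Distance 2: A, G.
Distance 3: B.
Distance 4: E — contains E.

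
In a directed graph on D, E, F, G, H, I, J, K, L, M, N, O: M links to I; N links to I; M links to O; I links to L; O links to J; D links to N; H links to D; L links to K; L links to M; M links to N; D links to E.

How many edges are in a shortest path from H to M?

5

Distance 0: H.
Distance 1: D.
Distance 2: E, N.
Distance 3: I.
Distance 4: L.
Distance 5: K, M — contains M.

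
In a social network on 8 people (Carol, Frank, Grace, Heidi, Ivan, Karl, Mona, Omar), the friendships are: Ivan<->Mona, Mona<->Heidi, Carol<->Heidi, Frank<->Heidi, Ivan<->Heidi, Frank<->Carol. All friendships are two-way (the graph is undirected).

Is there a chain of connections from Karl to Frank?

Karl has no edges, so nothing is reachable from it.

No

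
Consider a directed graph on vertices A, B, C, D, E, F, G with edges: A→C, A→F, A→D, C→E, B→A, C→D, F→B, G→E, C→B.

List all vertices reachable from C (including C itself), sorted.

Start at C.
Its neighbours: B, D, E.
Then their neighbours: A.
Then next layer: F.
Nothing further is reachable.

A, B, C, D, E, F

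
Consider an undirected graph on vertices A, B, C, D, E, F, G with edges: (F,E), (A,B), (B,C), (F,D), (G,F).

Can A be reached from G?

Explore from G.
Distance 1: reach F.
Distance 2: reach D, E.
The search is exhausted without reaching A; it lies in a different component.

No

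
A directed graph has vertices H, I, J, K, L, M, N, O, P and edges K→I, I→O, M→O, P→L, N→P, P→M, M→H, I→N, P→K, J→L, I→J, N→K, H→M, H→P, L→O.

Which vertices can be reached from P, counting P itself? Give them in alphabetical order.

Start at P.
Its neighbours: K, L, M.
Then their neighbours: H, I, O.
Then next layer: J, N.
Every vertex is now reached.

H, I, J, K, L, M, N, O, P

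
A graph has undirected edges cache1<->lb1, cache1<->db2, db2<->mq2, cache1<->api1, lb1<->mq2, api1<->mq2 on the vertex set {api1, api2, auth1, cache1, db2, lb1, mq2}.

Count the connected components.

From api1: component {api1, cache1, db2, lb1, mq2}.
From api2: component {api2}.
From auth1: component {auth1}.
That's 3 components.

3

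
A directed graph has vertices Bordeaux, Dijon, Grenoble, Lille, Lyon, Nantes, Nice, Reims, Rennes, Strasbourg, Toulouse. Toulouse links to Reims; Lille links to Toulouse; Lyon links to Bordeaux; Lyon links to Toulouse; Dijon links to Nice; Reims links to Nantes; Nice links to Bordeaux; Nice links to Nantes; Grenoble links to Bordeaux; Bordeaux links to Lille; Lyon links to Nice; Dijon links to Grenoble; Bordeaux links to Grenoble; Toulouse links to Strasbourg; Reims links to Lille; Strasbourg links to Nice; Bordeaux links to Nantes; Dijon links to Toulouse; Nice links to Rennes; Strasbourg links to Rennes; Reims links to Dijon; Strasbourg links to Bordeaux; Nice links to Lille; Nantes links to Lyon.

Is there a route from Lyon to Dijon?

Yes

Explore from Lyon.
Distance 1: reach Bordeaux, Nice, Toulouse.
Distance 2: reach Grenoble, Lille, Nantes, Reims, Rennes, Strasbourg.
Distance 3: reach Dijon.
Found Dijon.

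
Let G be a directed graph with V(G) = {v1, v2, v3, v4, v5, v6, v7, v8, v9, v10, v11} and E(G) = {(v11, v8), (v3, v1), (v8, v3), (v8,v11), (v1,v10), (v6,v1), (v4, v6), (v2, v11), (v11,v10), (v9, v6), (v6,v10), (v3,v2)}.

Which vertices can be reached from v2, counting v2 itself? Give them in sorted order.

Start at v2.
Its neighbours: v11.
Then their neighbours: v8, v10.
Then next layer: v3.
Then next layer: v1.
Nothing further is reachable.

v1, v2, v3, v8, v10, v11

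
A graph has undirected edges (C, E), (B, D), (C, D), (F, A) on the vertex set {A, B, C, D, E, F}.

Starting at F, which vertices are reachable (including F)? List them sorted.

Start at F.
Its neighbours: A.
Nothing further is reachable.

A, F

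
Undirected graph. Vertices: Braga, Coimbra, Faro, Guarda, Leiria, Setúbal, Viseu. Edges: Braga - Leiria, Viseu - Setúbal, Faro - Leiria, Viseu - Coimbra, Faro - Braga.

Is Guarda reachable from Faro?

No

Explore from Faro.
Distance 1: reach Braga, Leiria.
The search is exhausted without reaching Guarda; it lies in a different component.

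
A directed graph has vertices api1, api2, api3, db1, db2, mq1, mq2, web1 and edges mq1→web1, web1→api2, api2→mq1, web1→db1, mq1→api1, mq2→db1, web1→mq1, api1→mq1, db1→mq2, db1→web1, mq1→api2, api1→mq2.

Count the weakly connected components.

From api1: component {api1, api2, db1, mq1, mq2, web1}.
From api3: component {api3}.
From db2: component {db2}.
That's 3 components.

3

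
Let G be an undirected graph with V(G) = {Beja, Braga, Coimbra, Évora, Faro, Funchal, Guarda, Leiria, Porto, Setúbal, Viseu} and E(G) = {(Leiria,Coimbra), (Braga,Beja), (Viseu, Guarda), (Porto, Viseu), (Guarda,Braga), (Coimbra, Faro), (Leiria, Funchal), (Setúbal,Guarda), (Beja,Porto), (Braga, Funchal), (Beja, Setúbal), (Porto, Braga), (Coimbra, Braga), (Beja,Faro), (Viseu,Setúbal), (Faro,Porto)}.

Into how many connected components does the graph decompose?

2

From Beja: component {Beja, Braga, Coimbra, Faro, Funchal, Guarda, Leiria, Porto, Setúbal, Viseu}.
From Évora: component {Évora}.
That's 2 components.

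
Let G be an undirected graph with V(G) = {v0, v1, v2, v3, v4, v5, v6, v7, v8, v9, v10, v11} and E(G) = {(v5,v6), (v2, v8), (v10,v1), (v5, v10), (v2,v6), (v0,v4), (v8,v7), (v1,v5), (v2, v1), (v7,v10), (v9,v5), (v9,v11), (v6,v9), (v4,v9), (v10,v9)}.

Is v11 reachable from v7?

Explore from v7.
Distance 1: reach v8, v10.
Distance 2: reach v1, v2, v5, v9.
Distance 3: reach v4, v6, v11.
Found v11.

Yes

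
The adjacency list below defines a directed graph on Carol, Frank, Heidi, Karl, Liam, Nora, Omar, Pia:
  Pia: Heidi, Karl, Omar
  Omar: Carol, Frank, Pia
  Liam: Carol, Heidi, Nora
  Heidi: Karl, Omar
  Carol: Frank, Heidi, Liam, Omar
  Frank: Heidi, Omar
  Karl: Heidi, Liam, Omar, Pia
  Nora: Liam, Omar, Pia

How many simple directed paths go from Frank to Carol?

Frank→Heidi→Karl→Liam→Carol
Frank→Heidi→Karl→Liam→Nora→Omar→Carol
Frank→Heidi→Karl→Liam→Nora→Pia→Omar→Carol
Frank→Heidi→Karl→Omar→Carol
Frank→Heidi→Karl→Pia→Omar→Carol
Frank→Heidi→Omar→Carol
Frank→Heidi→Omar→Pia→Karl→Liam→Carol
Frank→Omar→Carol
Frank→Omar→Pia→Heidi→Karl→Liam→Carol
Frank→Omar→Pia→Karl→Liam→Carol

10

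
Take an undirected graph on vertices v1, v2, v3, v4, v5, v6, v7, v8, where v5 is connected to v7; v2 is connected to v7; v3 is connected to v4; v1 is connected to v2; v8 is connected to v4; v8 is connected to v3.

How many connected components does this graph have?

3

From v1: component {v1, v2, v5, v7}.
From v3: component {v3, v4, v8}.
From v6: component {v6}.
That's 3 components.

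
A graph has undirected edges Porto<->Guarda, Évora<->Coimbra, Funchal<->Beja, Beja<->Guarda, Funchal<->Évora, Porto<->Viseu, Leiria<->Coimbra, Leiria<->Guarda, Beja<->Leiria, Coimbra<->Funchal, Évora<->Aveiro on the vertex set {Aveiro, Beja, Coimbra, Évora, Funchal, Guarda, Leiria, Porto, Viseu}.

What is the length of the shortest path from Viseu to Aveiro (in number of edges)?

6

Distance 0: Viseu.
Distance 1: Porto.
Distance 2: Guarda.
Distance 3: Beja, Leiria.
Distance 4: Coimbra, Funchal.
Distance 5: Évora.
Distance 6: Aveiro — contains Aveiro.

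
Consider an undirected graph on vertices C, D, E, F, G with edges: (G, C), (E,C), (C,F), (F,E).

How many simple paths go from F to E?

F–C–E
F–E

2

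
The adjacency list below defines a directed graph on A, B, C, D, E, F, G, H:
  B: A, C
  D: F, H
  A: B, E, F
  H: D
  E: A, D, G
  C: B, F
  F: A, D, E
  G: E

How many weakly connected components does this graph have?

From A: component {A, B, C, D, E, F, G, H}.
That's 1 component.

1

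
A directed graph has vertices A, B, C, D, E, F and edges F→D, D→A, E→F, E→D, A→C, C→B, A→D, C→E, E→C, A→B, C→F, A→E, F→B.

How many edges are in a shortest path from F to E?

Distance 0: F.
Distance 1: B, D.
Distance 2: A.
Distance 3: C, E — contains E.

3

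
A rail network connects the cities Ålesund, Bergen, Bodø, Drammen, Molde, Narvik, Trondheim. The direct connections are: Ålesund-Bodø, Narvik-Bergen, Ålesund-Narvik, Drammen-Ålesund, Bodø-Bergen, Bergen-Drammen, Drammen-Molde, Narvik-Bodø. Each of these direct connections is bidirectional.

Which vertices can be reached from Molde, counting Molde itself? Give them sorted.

Start at Molde.
Its neighbours: Drammen.
Then their neighbours: Ålesund, Bergen.
Then next layer: Bodø, Narvik.
Nothing further is reachable.

Ålesund, Bergen, Bodø, Drammen, Molde, Narvik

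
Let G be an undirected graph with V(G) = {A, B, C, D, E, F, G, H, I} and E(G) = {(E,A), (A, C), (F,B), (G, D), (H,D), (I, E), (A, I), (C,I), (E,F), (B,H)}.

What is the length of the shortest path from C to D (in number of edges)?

6

Distance 0: C.
Distance 1: A, I.
Distance 2: E.
Distance 3: F.
Distance 4: B.
Distance 5: H.
Distance 6: D — contains D.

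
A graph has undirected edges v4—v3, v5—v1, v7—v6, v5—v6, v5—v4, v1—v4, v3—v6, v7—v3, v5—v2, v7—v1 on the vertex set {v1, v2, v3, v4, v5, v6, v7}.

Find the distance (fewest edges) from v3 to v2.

3

Distance 0: v3.
Distance 1: v4, v6, v7.
Distance 2: v1, v5.
Distance 3: v2 — contains v2.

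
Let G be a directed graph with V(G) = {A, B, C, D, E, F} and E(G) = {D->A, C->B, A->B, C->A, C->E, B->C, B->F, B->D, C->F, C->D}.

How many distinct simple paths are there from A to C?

1

A→B→C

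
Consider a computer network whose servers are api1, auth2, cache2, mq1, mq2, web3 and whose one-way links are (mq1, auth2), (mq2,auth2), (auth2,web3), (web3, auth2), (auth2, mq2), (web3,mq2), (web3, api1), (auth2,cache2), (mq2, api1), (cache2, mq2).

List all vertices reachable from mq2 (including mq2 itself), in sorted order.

api1, auth2, cache2, mq2, web3

Start at mq2.
Its neighbours: api1, auth2.
Then their neighbours: cache2, web3.
Nothing further is reachable.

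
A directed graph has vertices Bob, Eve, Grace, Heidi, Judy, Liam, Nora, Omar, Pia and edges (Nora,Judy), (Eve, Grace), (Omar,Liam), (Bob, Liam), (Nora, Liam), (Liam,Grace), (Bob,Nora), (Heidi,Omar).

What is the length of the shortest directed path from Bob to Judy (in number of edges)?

Distance 0: Bob.
Distance 1: Liam, Nora.
Distance 2: Grace, Judy — contains Judy.

2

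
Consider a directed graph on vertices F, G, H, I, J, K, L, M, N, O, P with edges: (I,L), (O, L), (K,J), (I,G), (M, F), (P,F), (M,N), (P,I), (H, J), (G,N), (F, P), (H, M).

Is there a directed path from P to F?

Explore from P.
Distance 1: reach F, I.
Found F.

Yes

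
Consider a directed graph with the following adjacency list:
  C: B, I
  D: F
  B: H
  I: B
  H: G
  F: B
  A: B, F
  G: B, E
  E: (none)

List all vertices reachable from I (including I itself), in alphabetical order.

Start at I.
Its neighbours: B.
Then their neighbours: H.
Then next layer: G.
Then next layer: E.
Nothing further is reachable.

B, E, G, H, I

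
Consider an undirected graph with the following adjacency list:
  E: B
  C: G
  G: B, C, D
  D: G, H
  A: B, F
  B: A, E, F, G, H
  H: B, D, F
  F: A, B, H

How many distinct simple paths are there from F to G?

6

F–A–B–G
F–A–B–H–D–G
F–B–G
F–B–H–D–G
F–H–B–G
F–H–D–G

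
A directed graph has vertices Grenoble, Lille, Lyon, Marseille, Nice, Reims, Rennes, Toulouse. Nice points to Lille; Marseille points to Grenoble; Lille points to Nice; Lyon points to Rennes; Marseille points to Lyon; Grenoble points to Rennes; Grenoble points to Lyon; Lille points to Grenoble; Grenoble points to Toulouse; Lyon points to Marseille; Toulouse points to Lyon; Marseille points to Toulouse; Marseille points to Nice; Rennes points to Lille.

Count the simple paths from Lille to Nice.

Lille→Grenoble→Lyon→Marseille→Nice
Lille→Grenoble→Toulouse→Lyon→Marseille→Nice
Lille→Nice

3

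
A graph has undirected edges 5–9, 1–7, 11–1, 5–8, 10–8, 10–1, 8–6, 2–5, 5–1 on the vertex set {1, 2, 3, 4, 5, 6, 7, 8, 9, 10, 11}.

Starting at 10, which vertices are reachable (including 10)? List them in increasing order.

1, 2, 5, 6, 7, 8, 9, 10, 11

Start at 10.
Its neighbours: 1, 8.
Then their neighbours: 5, 6, 7, 11.
Then next layer: 2, 9.
Nothing further is reachable.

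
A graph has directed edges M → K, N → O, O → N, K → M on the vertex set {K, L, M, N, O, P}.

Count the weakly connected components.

4

From K: component {K, M}.
From L: component {L}.
From N: component {N, O}.
From P: component {P}.
That's 4 components.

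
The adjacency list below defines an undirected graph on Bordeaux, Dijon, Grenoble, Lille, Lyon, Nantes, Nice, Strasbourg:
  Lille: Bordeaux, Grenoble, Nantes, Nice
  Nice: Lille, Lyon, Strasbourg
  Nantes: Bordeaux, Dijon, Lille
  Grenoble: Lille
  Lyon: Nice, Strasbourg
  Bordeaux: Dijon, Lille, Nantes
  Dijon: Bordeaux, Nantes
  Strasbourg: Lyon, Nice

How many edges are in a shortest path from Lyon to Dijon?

4

Distance 0: Lyon.
Distance 1: Nice, Strasbourg.
Distance 2: Lille.
Distance 3: Bordeaux, Grenoble, Nantes.
Distance 4: Dijon — contains Dijon.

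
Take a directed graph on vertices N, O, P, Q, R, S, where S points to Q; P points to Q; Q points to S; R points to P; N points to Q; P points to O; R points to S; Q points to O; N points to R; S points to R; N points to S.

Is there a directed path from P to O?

Explore from P.
Distance 1: reach O, Q.
Found O.

Yes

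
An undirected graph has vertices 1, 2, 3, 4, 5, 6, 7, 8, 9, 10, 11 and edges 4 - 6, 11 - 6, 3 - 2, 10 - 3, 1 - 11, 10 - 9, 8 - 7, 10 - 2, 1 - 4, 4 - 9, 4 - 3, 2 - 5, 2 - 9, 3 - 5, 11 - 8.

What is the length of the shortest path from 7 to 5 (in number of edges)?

6

Distance 0: 7.
Distance 1: 8.
Distance 2: 11.
Distance 3: 1, 6.
Distance 4: 4.
Distance 5: 3, 9.
Distance 6: 2, 5, 10 — contains 5.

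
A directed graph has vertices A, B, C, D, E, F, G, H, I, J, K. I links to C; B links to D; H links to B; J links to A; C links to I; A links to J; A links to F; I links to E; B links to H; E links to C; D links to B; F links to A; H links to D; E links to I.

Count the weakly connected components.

From A: component {A, F, J}.
From B: component {B, D, H}.
From C: component {C, E, I}.
From G: component {G}.
From K: component {K}.
That's 5 components.

5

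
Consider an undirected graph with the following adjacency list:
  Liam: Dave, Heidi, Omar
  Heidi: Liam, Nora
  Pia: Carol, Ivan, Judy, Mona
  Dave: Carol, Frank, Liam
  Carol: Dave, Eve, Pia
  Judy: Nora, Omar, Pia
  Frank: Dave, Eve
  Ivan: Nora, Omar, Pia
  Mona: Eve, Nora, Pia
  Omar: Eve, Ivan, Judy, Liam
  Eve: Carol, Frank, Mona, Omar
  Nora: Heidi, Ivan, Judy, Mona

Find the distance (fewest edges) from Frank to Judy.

Distance 0: Frank.
Distance 1: Dave, Eve.
Distance 2: Carol, Liam, Mona, Omar.
Distance 3: Heidi, Ivan, Judy, Nora, Pia — contains Judy.

3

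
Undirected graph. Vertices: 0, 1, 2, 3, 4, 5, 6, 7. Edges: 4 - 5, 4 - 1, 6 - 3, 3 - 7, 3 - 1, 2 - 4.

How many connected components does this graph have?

2

From 0: component {0}.
From 1: component {1, 2, 3, 4, 5, 6, 7}.
That's 2 components.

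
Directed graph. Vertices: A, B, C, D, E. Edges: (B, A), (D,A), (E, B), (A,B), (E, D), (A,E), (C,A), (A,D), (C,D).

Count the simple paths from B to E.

1

B→A→E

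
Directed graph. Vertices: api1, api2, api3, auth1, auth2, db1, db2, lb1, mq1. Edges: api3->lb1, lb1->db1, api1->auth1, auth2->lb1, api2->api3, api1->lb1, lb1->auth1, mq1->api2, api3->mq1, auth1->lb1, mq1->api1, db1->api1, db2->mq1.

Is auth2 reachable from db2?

Explore from db2.
Distance 1: reach mq1.
Distance 2: reach api1, api2.
Distance 3: reach api3, auth1, lb1.
Distance 4: reach db1.
The search from db2 is exhausted; no directed path reaches auth2.

No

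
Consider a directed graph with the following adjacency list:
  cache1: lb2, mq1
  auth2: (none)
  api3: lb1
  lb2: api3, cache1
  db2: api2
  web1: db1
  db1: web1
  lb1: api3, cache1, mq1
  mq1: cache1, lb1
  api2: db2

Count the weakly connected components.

From api2: component {api2, db2}.
From api3: component {api3, cache1, lb1, lb2, mq1}.
From auth2: component {auth2}.
From db1: component {db1, web1}.
That's 4 components.

4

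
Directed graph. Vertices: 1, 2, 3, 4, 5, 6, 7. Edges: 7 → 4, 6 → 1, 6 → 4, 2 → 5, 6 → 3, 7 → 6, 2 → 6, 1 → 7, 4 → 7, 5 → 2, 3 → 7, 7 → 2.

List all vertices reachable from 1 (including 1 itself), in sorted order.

Start at 1.
Its neighbours: 7.
Then their neighbours: 2, 4, 6.
Then next layer: 3, 5.
Every vertex is now reached.

1, 2, 3, 4, 5, 6, 7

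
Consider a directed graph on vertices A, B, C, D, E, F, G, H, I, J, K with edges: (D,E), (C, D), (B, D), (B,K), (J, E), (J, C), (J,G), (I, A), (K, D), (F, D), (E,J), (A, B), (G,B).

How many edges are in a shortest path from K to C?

Distance 0: K.
Distance 1: D.
Distance 2: E.
Distance 3: J.
Distance 4: C, G — contains C.

4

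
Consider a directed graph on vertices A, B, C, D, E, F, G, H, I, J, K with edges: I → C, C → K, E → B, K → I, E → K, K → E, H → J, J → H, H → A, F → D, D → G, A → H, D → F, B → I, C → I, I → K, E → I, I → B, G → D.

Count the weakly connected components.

From A: component {A, H, J}.
From B: component {B, C, E, I, K}.
From D: component {D, F, G}.
That's 3 components.

3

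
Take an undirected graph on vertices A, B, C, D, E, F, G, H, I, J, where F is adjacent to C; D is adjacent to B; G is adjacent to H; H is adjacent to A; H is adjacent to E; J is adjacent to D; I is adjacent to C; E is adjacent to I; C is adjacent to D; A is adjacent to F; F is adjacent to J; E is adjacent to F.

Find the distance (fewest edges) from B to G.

6

Distance 0: B.
Distance 1: D.
Distance 2: C, J.
Distance 3: F, I.
Distance 4: A, E.
Distance 5: H.
Distance 6: G — contains G.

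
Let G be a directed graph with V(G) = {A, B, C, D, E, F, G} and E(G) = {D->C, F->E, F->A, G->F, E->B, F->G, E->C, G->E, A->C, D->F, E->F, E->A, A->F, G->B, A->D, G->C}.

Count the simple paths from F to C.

9

F→A→C
F→A→D→C
F→E→A→C
F→E→A→D→C
F→E→C
F→G→C
F→G→E→A→C
F→G→E→A→D→C
F→G→E→C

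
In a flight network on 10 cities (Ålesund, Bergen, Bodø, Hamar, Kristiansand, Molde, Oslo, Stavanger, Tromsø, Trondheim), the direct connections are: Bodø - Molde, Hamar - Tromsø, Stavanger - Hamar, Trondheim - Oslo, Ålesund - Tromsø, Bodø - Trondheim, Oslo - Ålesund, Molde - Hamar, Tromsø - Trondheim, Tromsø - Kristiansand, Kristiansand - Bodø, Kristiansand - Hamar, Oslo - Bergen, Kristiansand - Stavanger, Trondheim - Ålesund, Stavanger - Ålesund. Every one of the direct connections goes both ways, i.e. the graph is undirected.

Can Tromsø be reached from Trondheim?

Yes

Explore from Trondheim.
Distance 1: reach Ålesund, Bodø, Oslo, Tromsø.
Found Tromsø.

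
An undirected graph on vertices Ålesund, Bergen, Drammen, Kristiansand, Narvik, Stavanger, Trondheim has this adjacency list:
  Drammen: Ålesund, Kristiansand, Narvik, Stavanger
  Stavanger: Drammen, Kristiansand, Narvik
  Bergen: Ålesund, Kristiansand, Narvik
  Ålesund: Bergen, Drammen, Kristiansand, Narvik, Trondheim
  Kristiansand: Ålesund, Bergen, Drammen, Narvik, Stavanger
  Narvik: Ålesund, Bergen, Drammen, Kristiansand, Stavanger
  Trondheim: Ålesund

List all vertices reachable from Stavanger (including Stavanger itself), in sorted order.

Start at Stavanger.
Its neighbours: Drammen, Kristiansand, Narvik.
Then their neighbours: Ålesund, Bergen.
Then next layer: Trondheim.
Every vertex is now reached.

Ålesund, Bergen, Drammen, Kristiansand, Narvik, Stavanger, Trondheim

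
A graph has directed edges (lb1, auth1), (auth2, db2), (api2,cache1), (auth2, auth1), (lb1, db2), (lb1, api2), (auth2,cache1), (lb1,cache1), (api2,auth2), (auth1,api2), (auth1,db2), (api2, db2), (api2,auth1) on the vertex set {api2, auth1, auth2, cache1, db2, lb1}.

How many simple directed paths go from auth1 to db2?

3

auth1→api2→auth2→db2
auth1→api2→db2
auth1→db2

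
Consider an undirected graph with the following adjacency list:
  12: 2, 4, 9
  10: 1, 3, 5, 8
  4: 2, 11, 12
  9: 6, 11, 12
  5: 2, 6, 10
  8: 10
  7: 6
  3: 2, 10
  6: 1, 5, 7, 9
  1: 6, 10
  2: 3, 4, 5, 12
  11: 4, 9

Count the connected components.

1

From 1: component {1, 2, 3, 4, 5, 6, 7, 8, 9, 10, 11, 12}.
That's 1 component.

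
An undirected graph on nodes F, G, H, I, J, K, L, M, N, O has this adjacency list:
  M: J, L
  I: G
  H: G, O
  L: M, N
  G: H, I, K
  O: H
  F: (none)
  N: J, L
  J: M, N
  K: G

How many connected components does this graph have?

From F: component {F}.
From G: component {G, H, I, K, O}.
From J: component {J, L, M, N}.
That's 3 components.

3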